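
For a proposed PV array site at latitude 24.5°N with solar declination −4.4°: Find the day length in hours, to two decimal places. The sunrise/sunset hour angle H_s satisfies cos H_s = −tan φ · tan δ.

−tan φ tan δ = −(0.4557)(-0.0769) = 0.0350; H_s = arccos(0.0350) = 87.99°.
Day length = 2 H_s / 15° h⁻¹ = 175.98° / 15 = 11.732 h.

11.73 hours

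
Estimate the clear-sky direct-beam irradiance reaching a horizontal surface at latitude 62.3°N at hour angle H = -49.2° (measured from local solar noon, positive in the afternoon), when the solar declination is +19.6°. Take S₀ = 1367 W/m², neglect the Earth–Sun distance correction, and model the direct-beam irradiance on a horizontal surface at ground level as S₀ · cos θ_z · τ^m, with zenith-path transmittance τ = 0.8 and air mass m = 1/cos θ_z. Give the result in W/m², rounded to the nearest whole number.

544 W/m²

cos θ_z = sin(62.3°) sin(19.6°) + cos(62.3°) cos(19.6°) cos(-49.20°) = 0.2970 + 0.2861 = 0.5831.
Air mass m = 1/cos θ_z = 1/0.5831 = 1.715; τ^m = 0.8^1.715 = 0.6820.
Surface direct beam = 1367 × 0.5831 × 0.6820 = 543.62 W/m².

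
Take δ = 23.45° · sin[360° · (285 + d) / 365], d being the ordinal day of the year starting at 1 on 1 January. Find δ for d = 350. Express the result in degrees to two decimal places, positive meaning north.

360 × (285 + 350) / 365 = 626.301°; sin(626.301°) = -0.9979.
δ = 23.45 × -0.9979 = -23.401° ≈ -23.40°.

-23.40°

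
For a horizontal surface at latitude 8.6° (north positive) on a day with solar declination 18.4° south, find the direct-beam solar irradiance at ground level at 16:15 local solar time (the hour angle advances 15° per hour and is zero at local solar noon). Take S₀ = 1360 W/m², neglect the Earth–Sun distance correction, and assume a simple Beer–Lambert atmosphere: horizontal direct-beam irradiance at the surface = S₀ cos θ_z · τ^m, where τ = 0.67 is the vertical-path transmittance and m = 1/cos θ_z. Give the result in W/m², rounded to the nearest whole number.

Hour angle H = 15° × (16.25 − 12) = 63.75°.
cos θ_z = sin(8.6°) sin(-18.4°) + cos(8.6°) cos(-18.4°) cos(63.75°) = -0.0472 + 0.4150 = 0.3678.
Air mass m = 1/cos θ_z = 1/0.3678 = 2.719; τ^m = 0.67^2.719 = 0.3366.
Surface direct beam = 1360 × 0.3678 × 0.3366 = 168.37 W/m².

168 W/m²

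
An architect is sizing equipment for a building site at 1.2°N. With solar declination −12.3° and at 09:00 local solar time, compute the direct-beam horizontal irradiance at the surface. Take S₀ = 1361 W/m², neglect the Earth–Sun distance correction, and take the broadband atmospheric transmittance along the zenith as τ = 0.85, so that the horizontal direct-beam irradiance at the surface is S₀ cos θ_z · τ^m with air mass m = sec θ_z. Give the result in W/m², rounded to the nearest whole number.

Hour angle H = 15° × (9 − 12) = -45.00°.
cos θ_z = sin(1.2°) sin(-12.3°) + cos(1.2°) cos(-12.3°) cos(-45.00°) = -0.0045 + 0.6907 = 0.6862.
Air mass m = 1/cos θ_z = 1/0.6862 = 1.457; τ^m = 0.85^1.457 = 0.7892.
Surface direct beam = 1361 × 0.6862 × 0.7892 = 737.05 W/m².

737 W/m²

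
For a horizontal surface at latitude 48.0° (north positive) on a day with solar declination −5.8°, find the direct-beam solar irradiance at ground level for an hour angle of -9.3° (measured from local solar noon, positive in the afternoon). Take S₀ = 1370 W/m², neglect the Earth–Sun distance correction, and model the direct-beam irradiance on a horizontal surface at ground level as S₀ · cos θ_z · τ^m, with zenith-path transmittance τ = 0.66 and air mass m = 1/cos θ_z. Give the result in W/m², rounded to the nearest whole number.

With φ = 48.0°, δ = -5.8°, H = -9.30°: sin φ sin δ = -0.0751, cos φ cos δ cos H = 0.6570, so cos θ_z = 0.5819.
Air mass m = 1/cos θ_z = 1/0.5819 = 1.719; τ^m = 0.66^1.719 = 0.4895.
Surface direct beam = 1370 × 0.5819 × 0.4895 = 390.23 W/m².

390 W/m²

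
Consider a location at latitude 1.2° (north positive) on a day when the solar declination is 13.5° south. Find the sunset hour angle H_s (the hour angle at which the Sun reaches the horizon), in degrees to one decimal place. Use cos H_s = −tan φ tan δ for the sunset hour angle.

89.7°

cos H_s = −tan(1.2°) · tan(-13.5°) = 0.0050, so H_s = arccos(0.0050) = 89.71°.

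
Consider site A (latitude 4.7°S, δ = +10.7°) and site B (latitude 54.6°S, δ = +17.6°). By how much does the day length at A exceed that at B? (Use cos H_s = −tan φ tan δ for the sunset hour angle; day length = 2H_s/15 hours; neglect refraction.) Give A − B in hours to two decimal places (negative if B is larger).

A: H_s = arccos(−tan -4.7° · tan 10.7°) = 89.11°, so 2H_s/15 = 11.8813 h.
B: H_s = arccos(−tan -54.6° · tan 17.6°) = 63.49°, so 2H_s/15 = 8.4653 h.
A − B = 11.8813 − 8.4653 = 3.4160 h.

+3.42 h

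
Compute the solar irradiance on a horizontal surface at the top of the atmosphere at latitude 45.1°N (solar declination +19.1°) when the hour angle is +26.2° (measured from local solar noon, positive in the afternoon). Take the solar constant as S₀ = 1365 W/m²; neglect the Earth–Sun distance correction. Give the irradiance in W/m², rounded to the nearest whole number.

1133 W/m²

With φ = 45.1°, δ = 19.1°, H = 26.20°: sin φ sin δ = 0.2318, cos φ cos δ cos H = 0.5985, so cos θ_z = 0.8303.
Top-of-atmosphere irradiance = S₀ cos θ_z = 1365 × 0.8303 = 1133.36 W/m².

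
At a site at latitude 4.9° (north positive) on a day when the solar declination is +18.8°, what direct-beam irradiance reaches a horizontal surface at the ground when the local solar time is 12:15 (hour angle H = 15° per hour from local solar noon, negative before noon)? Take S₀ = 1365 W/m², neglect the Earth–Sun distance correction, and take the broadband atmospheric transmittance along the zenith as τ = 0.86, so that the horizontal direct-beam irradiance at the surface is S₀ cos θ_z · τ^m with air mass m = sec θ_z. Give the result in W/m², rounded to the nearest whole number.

1132 W/m²

Hour angle H = 15° × (12.25 − 12) = 3.75°.
cos θ_z = sin φ sin δ + cos φ cos δ cos H = (0.0854)(0.3223) + (0.9963)(0.9466)(0.9979) = 0.9686.
Air mass m = 1/cos θ_z = 1/0.9686 = 1.032; τ^m = 0.86^1.032 = 0.8559.
Surface direct beam = 1365 × 0.9686 × 0.8559 = 1131.62 W/m².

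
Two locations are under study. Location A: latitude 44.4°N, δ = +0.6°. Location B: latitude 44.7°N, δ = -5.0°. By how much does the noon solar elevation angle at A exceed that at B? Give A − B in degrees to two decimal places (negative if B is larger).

A: 90° − |44.4 − (0.6)| = 46.20°.
B: 90° − |44.7 − (-5.0)| = 40.30°.
A − B = 46.20 − 40.30 = 5.90°.

+5.90°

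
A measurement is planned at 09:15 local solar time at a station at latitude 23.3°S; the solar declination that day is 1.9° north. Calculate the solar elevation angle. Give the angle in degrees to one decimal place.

Hour angle H = 15° × (9.25 − 12) = -41.25°.
cos θ_z = sin(-23.3°) sin(1.9°) + cos(-23.3°) cos(1.9°) cos(-41.25°) = -0.0131 + 0.6901 = 0.6770.
θ_z = arccos(0.6770) = 47.39°, so the elevation is 90° − 47.39° = 42.61°.

42.6°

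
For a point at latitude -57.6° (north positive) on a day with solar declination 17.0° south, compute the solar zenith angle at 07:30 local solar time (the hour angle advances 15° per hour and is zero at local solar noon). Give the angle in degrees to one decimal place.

63.7°

Hour angle H = 15° × (7.5 − 12) = -67.50°.
cos θ_z = sin(-57.6°) sin(-17.0°) + cos(-57.6°) cos(-17.0°) cos(-67.50°) = 0.2469 + 0.1961 = 0.4430.
θ_z = arccos(0.4430) = 63.70°.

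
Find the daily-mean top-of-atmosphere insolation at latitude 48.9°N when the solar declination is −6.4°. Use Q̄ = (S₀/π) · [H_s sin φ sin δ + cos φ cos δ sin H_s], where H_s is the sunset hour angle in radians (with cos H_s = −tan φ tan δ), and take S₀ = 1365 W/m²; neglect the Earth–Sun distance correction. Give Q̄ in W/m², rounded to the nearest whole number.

cos H_s = −tan(48.9°) · tan(-6.4°) = 0.1286, so H_s = arccos(0.1286) = 82.61°. In radians, H_s = 1.4418.
H_s sin φ sin δ = 1.4418 × 0.7536 × -0.1115 = -0.1211.
cos φ cos δ sin H_s = 0.6574 × 0.9938 × 0.9917 = 0.6479.
Q̄ = (1365/π) × (-0.1211 + 0.6479) = 434.49 × 0.5268 = 228.89 W/m².

229 W/m²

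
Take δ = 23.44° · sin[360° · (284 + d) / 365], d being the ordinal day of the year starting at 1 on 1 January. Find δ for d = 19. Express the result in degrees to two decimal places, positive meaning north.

360 × (284 + 19) / 365 = 298.849°; sin(298.849°) = -0.8759.
δ = 23.44 × -0.8759 = -20.531° ≈ -20.53°.

-20.53°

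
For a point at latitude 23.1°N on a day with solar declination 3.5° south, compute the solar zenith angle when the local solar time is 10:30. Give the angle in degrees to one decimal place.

Hour angle H = 15° × (10.5 − 12) = -22.50°.
cos θ_z = sin φ sin δ + cos φ cos δ cos H = (0.3923)(-0.0610) + (0.9198)(0.9981)(0.9239) = 0.8243.
θ_z = arccos(0.8243) = 34.48°.

34.5°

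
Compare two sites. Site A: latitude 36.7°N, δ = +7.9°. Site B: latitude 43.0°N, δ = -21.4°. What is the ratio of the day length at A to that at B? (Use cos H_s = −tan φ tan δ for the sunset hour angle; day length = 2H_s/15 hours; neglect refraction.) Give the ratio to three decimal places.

1.399

A: H_s = arccos(−tan 36.7° · tan 7.9°) = 95.94°, so 2H_s/15 = 12.7920 h.
B: H_s = arccos(−tan 43.0° · tan -21.4°) = 68.56°, so 2H_s/15 = 9.1413 h.
Ratio A/B = 12.7920 / 9.1413 = 1.3994.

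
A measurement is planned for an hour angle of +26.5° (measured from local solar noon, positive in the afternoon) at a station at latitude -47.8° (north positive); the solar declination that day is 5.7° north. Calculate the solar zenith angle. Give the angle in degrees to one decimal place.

58.4°

cos θ_z = sin φ sin δ + cos φ cos δ cos H = (-0.7408)(0.0993) + (0.6717)(0.9951)(0.8949) = 0.5246.
θ_z = arccos(0.5246) = 58.36°.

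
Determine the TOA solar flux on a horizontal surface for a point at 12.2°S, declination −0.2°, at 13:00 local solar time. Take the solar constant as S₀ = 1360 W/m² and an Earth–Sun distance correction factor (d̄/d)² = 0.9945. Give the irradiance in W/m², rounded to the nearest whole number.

1278 W/m²

Hour angle H = 15° × (13 − 12) = 15.00°.
cos θ_z = sin φ sin δ + cos φ cos δ cos H = (-0.2113)(-0.0035) + (0.9774)(1.0000)(0.9659) = 0.9448.
Top-of-atmosphere irradiance = S₀ (d̄/d)² cos θ_z = 1360 × 0.9945 × 0.9448 = 1277.86 W/m².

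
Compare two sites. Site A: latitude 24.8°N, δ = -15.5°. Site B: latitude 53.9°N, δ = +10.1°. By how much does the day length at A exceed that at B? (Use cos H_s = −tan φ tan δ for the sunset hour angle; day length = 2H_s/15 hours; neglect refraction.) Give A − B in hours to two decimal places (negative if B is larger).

A: H_s = arccos(−tan 24.8° · tan -15.5°) = 82.64°, so 2H_s/15 = 11.0187 h.
B: H_s = arccos(−tan 53.9° · tan 10.1°) = 104.14°, so 2H_s/15 = 13.8853 h.
A − B = 11.0187 − 13.8853 = -2.8666 h.

-2.87 h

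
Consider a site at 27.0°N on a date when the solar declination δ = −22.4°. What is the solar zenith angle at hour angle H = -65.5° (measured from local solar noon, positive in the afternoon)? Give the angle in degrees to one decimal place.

cos θ_z = sin φ sin δ + cos φ cos δ cos H = (0.4540)(-0.3811) + (0.8910)(0.9245)(0.4147) = 0.1686.
θ_z = arccos(0.1686) = 80.29°.

80.3°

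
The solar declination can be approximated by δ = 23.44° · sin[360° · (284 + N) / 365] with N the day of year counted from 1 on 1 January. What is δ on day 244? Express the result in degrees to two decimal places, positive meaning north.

+7.72°

360 × (284 + 244) / 365 = 520.767°; sin(520.767°) = 0.3294.
δ = 23.44 × 0.3294 = 7.721° ≈ +7.72°.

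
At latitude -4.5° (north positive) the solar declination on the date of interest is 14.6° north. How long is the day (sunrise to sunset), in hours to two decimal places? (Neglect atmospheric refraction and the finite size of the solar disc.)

−tan φ tan δ = −(-0.0787)(0.2605) = 0.0205; H_s = arccos(0.0205) = 88.83°.
Day length = 2 H_s / 15° h⁻¹ = 177.66° / 15 = 11.844 h.

11.84 hours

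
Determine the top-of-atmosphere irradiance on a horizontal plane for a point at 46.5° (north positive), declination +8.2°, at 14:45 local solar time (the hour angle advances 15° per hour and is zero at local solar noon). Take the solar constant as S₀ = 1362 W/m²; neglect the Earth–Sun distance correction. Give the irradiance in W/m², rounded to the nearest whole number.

839 W/m²

Hour angle H = 15° × (14.75 − 12) = 41.25°.
cos θ_z = sin(46.5°) sin(8.2°) + cos(46.5°) cos(8.2°) cos(41.25°) = 0.1035 + 0.5122 = 0.6157.
Top-of-atmosphere irradiance = S₀ cos θ_z = 1362 × 0.6157 = 838.58 W/m².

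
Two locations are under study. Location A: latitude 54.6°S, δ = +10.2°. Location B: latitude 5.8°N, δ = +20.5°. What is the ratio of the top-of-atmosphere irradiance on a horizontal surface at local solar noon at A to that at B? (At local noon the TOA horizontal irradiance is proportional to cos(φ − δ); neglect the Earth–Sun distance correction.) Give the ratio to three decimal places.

0.440

A: cos θ_z = cos(-54.6° − (10.2°)) = 0.4258.
B: cos θ_z = cos(5.8° − (20.5°)) = 0.9673.
Ratio A/B = 0.4258 / 0.9673 = 0.4402.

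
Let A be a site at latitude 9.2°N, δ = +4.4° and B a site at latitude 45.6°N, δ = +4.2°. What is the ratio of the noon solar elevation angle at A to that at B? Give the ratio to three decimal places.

A: 90° − |9.2 − (4.4)| = 85.20°.
B: 90° − |45.6 − (4.2)| = 48.60°.
Ratio A/B = 85.2000 / 48.6000 = 1.7531.

1.753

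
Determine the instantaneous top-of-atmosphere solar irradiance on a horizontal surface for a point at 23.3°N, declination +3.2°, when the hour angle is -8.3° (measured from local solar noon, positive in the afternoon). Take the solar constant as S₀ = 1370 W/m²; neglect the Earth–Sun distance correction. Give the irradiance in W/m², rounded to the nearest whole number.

1273 W/m²

cos θ_z = sin φ sin δ + cos φ cos δ cos H = (0.3955)(0.0558) + (0.9184)(0.9984)(0.9895) = 0.9294.
Top-of-atmosphere irradiance = S₀ cos θ_z = 1370 × 0.9294 = 1273.28 W/m².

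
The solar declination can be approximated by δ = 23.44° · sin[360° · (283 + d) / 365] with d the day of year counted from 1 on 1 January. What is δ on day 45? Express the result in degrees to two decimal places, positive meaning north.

-13.94°

360 × (283 + 45) / 365 = 323.507°; sin(323.507°) = -0.5947.
δ = 23.44 × -0.5947 = -13.940° ≈ -13.94°.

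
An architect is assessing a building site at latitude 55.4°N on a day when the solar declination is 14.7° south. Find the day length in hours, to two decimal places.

The sunset hour angle satisfies cos H_s = −tan φ tan δ = 0.3803, giving H_s = 67.65°.
Day length = 2 H_s / 15° h⁻¹ = 135.30° / 15 = 9.020 h.

9.02 hours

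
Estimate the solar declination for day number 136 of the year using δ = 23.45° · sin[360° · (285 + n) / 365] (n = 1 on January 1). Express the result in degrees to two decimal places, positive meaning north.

+19.26°

360 × (285 + 136) / 365 = 415.233°; sin(415.233°) = 0.8215.
δ = 23.45 × 0.8215 = 19.264° ≈ +19.26°.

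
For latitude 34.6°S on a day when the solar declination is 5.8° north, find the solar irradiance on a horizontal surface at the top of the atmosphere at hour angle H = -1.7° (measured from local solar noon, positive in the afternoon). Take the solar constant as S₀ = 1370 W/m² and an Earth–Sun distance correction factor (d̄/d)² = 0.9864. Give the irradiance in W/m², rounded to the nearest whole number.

1029 W/m²

cos θ_z = sin(-34.6°) sin(5.8°) + cos(-34.6°) cos(5.8°) cos(-1.70°) = -0.0574 + 0.8186 = 0.7612.
Top-of-atmosphere irradiance = S₀ (d̄/d)² cos θ_z = 1370 × 0.9864 × 0.7612 = 1028.66 W/m².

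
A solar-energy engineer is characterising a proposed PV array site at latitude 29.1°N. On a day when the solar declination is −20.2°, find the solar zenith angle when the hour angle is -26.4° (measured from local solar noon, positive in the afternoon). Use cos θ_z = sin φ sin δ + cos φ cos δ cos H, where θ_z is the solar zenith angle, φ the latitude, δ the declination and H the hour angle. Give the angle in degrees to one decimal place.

cos θ_z = sin(29.1°) sin(-20.2°) + cos(29.1°) cos(-20.2°) cos(-26.40°) = -0.1679 + 0.7345 = 0.5666.
θ_z = arccos(0.5666) = 55.49°.

55.5°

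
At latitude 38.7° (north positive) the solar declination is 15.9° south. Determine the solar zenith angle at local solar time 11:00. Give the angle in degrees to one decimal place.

Hour angle H = 15° × (11 − 12) = -15.00°.
With φ = 38.7°, δ = -15.9°, H = -15.00°: sin φ sin δ = -0.1713, cos φ cos δ cos H = 0.7250, so cos θ_z = 0.5537.
θ_z = arccos(0.5537) = 56.38°.

56.4°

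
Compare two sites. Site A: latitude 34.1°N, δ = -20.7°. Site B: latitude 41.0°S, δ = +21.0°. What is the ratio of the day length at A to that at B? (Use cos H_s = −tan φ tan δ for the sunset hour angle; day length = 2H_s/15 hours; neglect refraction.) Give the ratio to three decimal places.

A: H_s = arccos(−tan 34.1° · tan -20.7°) = 75.18°, so 2H_s/15 = 10.0240 h.
B: H_s = arccos(−tan -41.0° · tan 21.0°) = 70.51°, so 2H_s/15 = 9.4013 h.
Ratio A/B = 10.0240 / 9.4013 = 1.0662.

1.066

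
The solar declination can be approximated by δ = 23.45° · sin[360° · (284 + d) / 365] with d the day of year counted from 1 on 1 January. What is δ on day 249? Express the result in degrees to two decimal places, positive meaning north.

360 × (284 + 249) / 365 = 525.699°; sin(525.699°) = 0.2470.
δ = 23.45 × 0.2470 = 5.792° ≈ +5.79°.

+5.79°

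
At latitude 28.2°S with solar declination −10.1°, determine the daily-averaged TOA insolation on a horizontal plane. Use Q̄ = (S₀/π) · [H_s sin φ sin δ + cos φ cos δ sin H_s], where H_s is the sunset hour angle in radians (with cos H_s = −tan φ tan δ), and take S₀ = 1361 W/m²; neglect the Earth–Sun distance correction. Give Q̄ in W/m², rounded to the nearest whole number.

cos H_s = −tan(-28.2°) · tan(-10.1°) = -0.0955, so H_s = arccos(-0.0955) = 95.48°. In radians, H_s = 1.6664.
H_s sin φ sin δ = 1.6664 × -0.4726 × -0.1754 = 0.1381.
cos φ cos δ sin H_s = 0.8813 × 0.9845 × 0.9954 = 0.8636.
Q̄ = (1361/π) × (0.1381 + 0.8636) = 433.22 × 1.0017 = 433.96 W/m².

434 W/m²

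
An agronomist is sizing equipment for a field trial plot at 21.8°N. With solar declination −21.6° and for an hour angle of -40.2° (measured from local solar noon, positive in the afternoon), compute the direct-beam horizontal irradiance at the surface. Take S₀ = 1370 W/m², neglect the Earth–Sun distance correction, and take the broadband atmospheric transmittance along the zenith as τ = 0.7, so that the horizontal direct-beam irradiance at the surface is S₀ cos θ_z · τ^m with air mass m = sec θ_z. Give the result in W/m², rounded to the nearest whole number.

With φ = 21.8°, δ = -21.6°, H = -40.20°: sin φ sin δ = -0.1367, cos φ cos δ cos H = 0.6594, so cos θ_z = 0.5227.
Air mass m = 1/cos θ_z = 1/0.5227 = 1.913; τ^m = 0.7^1.913 = 0.5054.
Surface direct beam = 1370 × 0.5227 × 0.5054 = 361.92 W/m².

362 W/m²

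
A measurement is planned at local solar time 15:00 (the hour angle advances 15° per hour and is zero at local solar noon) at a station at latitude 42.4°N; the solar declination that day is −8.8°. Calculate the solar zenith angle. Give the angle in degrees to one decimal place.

65.6°

Hour angle H = 15° × (15 − 12) = 45.00°.
cos θ_z = sin(42.4°) sin(-8.8°) + cos(42.4°) cos(-8.8°) cos(45.00°) = -0.1032 + 0.5160 = 0.4128.
θ_z = arccos(0.4128) = 65.62°.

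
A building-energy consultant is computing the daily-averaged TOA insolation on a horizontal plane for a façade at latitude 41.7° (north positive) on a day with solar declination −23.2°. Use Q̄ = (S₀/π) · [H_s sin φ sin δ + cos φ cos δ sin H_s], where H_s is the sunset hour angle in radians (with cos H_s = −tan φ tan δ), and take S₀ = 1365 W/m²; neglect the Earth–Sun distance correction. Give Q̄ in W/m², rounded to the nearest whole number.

The sunset hour angle satisfies cos H_s = −tan φ tan δ = 0.3819, giving H_s = 67.55°. In radians, H_s = 1.1790.
H_s sin φ sin δ = 1.1790 × 0.6652 × -0.3939 = -0.3089.
cos φ cos δ sin H_s = 0.7466 × 0.9191 × 0.9242 = 0.6342.
Q̄ = (1365/π) × (-0.3089 + 0.6342) = 434.49 × 0.3253 = 141.34 W/m².

141 W/m²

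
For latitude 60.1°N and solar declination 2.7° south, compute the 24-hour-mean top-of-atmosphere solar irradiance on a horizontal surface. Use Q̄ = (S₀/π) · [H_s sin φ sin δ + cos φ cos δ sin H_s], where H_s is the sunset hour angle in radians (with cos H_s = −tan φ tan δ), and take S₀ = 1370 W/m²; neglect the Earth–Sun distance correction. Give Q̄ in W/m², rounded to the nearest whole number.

190 W/m²

−tan φ tan δ = −(1.7391)(-0.0472) = 0.0821; H_s = arccos(0.0821) = 85.29°. In radians, H_s = 1.4886.
H_s sin φ sin δ = 1.4886 × 0.8669 × -0.0471 = -0.0608.
cos φ cos δ sin H_s = 0.4985 × 0.9989 × 0.9966 = 0.4963.
Q̄ = (1370/π) × (-0.0608 + 0.4963) = 436.08 × 0.4355 = 189.91 W/m².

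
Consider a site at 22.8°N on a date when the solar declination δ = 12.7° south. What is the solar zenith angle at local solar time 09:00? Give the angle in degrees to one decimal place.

Hour angle H = 15° × (9 − 12) = -45.00°.
cos θ_z = sin(22.8°) sin(-12.7°) + cos(22.8°) cos(-12.7°) cos(-45.00°) = -0.0852 + 0.6359 = 0.5507.
θ_z = arccos(0.5507) = 56.58°.

56.6°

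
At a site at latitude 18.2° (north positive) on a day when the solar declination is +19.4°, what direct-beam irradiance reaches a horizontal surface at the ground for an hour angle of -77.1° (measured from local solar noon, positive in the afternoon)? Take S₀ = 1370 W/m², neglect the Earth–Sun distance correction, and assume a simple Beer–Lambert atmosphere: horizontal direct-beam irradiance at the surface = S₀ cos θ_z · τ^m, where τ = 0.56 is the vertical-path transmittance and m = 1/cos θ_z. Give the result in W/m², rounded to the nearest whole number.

With φ = 18.2°, δ = 19.4°, H = -77.10°: sin φ sin δ = 0.1037, cos φ cos δ cos H = 0.2000, so cos θ_z = 0.3037.
Air mass m = 1/cos θ_z = 1/0.3037 = 3.293; τ^m = 0.56^3.293 = 0.1482.
Surface direct beam = 1370 × 0.3037 × 0.1482 = 61.66 W/m².

62 W/m²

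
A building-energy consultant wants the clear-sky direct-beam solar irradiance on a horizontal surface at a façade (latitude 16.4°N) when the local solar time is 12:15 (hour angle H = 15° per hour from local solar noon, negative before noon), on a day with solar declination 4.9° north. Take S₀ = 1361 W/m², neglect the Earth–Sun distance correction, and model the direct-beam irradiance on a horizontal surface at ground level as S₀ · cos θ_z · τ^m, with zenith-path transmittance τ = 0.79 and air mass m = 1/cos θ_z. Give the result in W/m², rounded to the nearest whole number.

1046 W/m²

Hour angle H = 15° × (12.25 − 12) = 3.75°.
cos θ_z = sin(16.4°) sin(4.9°) + cos(16.4°) cos(4.9°) cos(3.75°) = 0.0241 + 0.9538 = 0.9779.
Air mass m = 1/cos θ_z = 1/0.9779 = 1.023; τ^m = 0.79^1.023 = 0.7857.
Surface direct beam = 1361 × 0.9779 × 0.7857 = 1045.71 W/m².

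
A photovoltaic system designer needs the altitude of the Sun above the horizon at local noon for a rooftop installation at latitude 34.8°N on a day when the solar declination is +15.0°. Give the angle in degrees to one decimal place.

At local solar noon the hour angle is zero, so the elevation is 90° − |φ − δ| = 90° − |34.8° − (15.0°)| = 90° − 19.8° = 70.2°.

70.2°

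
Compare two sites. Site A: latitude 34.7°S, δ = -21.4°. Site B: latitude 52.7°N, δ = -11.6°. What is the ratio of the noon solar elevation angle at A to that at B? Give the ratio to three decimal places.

A: 90° − |-34.7 − (-21.4)| = 76.70°.
B: 90° − |52.7 − (-11.6)| = 25.70°.
Ratio A/B = 76.7000 / 25.7000 = 2.9844.

2.984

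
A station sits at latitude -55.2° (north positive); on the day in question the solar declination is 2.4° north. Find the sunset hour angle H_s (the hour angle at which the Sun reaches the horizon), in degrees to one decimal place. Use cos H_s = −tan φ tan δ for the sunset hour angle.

86.5°

cos H_s = −tan(-55.2°) · tan(2.4°) = 0.0603, so H_s = arccos(0.0603) = 86.54°.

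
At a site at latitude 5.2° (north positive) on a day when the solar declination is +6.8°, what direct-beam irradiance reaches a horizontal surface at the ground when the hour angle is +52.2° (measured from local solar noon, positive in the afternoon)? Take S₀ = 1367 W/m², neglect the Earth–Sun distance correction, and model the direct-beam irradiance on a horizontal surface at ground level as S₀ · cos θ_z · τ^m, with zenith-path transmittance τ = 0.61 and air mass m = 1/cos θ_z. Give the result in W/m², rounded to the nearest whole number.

378 W/m²

cos θ_z = sin φ sin δ + cos φ cos δ cos H = (0.0906)(0.1184) + (0.9959)(0.9930)(0.6129) = 0.6168.
Air mass m = 1/cos θ_z = 1/0.6168 = 1.621; τ^m = 0.61^1.621 = 0.4488.
Surface direct beam = 1367 × 0.6168 × 0.4488 = 378.41 W/m².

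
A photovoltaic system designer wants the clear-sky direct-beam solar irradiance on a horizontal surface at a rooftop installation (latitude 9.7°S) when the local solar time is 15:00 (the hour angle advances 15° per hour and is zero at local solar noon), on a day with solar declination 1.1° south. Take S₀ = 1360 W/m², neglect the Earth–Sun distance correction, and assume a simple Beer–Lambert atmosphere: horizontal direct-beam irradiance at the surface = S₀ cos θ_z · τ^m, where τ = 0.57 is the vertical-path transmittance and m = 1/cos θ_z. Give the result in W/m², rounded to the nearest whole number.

Hour angle H = 15° × (15 − 12) = 45.00°.
cos θ_z = sin(-9.7°) sin(-1.1°) + cos(-9.7°) cos(-1.1°) cos(45.00°) = 0.0032 + 0.6969 = 0.7001.
Air mass m = 1/cos θ_z = 1/0.7001 = 1.428; τ^m = 0.57^1.428 = 0.4481.
Surface direct beam = 1360 × 0.7001 × 0.4481 = 426.65 W/m².

427 W/m²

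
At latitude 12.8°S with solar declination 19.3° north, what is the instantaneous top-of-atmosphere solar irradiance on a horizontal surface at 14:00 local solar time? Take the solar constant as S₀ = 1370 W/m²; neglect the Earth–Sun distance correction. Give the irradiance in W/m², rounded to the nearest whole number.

Hour angle H = 15° × (14 − 12) = 30.00°.
cos θ_z = sin(-12.8°) sin(19.3°) + cos(-12.8°) cos(19.3°) cos(30.00°) = -0.0732 + 0.7970 = 0.7238.
Top-of-atmosphere irradiance = S₀ cos θ_z = 1370 × 0.7238 = 991.61 W/m².

992 W/m²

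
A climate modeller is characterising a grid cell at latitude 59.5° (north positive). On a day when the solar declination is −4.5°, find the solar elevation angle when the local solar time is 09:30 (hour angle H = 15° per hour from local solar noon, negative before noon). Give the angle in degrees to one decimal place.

19.5°

Hour angle H = 15° × (9.5 − 12) = -37.50°.
cos θ_z = sin φ sin δ + cos φ cos δ cos H = (0.8616)(-0.0785) + (0.5075)(0.9969)(0.7934) = 0.3338.
θ_z = arccos(0.3338) = 70.50°, so the elevation is 90° − 70.50° = 19.50°.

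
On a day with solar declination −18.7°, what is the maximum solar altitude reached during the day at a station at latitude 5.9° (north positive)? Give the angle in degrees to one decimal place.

At local solar noon the hour angle is zero, so the elevation is 90° − |φ − δ| = 90° − |5.9° − (-18.7°)| = 90° − 24.6° = 65.4°.

65.4°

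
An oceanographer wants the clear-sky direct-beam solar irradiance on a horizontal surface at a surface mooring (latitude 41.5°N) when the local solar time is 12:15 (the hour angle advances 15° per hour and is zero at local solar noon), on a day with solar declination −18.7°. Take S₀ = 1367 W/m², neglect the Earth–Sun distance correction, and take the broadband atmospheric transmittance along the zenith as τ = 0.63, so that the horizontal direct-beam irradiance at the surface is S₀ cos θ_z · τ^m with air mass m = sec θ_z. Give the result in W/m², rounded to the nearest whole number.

267 W/m²

Hour angle H = 15° × (12.25 − 12) = 3.75°.
cos θ_z = sin φ sin δ + cos φ cos δ cos H = (0.6626)(-0.3206) + (0.7490)(0.9472)(0.9979) = 0.4955.
Air mass m = 1/cos θ_z = 1/0.4955 = 2.018; τ^m = 0.63^2.018 = 0.3936.
Surface direct beam = 1367 × 0.4955 × 0.3936 = 266.60 W/m².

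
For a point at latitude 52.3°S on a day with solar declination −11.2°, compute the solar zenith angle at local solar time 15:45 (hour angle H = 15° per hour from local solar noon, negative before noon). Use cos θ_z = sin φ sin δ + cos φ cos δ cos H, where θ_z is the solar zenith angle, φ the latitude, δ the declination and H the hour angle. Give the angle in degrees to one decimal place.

60.9°

Hour angle H = 15° × (15.75 − 12) = 56.25°.
cos θ_z = sin(-52.3°) sin(-11.2°) + cos(-52.3°) cos(-11.2°) cos(56.25°) = 0.1537 + 0.3333 = 0.4870.
θ_z = arccos(0.4870) = 60.86°.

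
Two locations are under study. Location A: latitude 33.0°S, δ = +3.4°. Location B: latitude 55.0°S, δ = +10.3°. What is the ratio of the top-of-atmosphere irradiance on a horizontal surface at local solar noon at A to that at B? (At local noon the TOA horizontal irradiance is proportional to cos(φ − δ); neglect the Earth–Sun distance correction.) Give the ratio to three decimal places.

1.926

A: cos θ_z = cos(-33.0° − (3.4°)) = 0.8049.
B: cos θ_z = cos(-55.0° − (10.3°)) = 0.4179.
Ratio A/B = 0.8049 / 0.4179 = 1.9261.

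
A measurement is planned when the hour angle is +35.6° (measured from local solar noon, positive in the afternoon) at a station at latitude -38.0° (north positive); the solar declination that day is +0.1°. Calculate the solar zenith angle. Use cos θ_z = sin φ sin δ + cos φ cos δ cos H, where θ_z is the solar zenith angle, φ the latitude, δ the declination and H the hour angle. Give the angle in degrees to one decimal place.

cos θ_z = sin φ sin δ + cos φ cos δ cos H = (-0.6157)(0.0017) + (0.7880)(1.0000)(0.8131) = 0.6397.
θ_z = arccos(0.6397) = 50.23°.

50.2°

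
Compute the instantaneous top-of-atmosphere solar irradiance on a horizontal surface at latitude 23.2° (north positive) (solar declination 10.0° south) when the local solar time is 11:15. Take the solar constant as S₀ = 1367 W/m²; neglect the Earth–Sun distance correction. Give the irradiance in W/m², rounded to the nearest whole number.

1120 W/m²

Hour angle H = 15° × (11.25 − 12) = -11.25°.
cos θ_z = sin(23.2°) sin(-10.0°) + cos(23.2°) cos(-10.0°) cos(-11.25°) = -0.0684 + 0.8878 = 0.8194.
Top-of-atmosphere irradiance = S₀ cos θ_z = 1367 × 0.8194 = 1120.12 W/m².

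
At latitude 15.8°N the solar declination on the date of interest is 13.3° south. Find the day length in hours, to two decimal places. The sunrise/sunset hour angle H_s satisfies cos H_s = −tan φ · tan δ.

11.49 hours

The sunset hour angle satisfies cos H_s = −tan φ tan δ = 0.0669, giving H_s = 86.16°.
Day length = 2 H_s / 15° h⁻¹ = 172.32° / 15 = 11.488 h.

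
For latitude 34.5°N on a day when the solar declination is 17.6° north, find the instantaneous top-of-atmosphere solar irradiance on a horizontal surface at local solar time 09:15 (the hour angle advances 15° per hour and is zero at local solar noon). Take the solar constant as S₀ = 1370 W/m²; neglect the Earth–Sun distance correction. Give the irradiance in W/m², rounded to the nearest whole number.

Hour angle H = 15° × (9.25 − 12) = -41.25°.
cos θ_z = sin φ sin δ + cos φ cos δ cos H = (0.5664)(0.3024) + (0.8241)(0.9532)(0.7518) = 0.7618.
Top-of-atmosphere irradiance = S₀ cos θ_z = 1370 × 0.7618 = 1043.67 W/m².

1044 W/m²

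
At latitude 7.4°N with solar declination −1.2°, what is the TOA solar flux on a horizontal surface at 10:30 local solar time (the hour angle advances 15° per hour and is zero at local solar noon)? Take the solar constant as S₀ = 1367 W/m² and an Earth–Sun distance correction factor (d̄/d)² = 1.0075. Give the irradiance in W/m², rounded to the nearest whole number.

1258 W/m²

Hour angle H = 15° × (10.5 − 12) = -22.50°.
cos θ_z = sin φ sin δ + cos φ cos δ cos H = (0.1288)(-0.0209) + (0.9917)(0.9998)(0.9239) = 0.9134.
Top-of-atmosphere irradiance = S₀ (d̄/d)² cos θ_z = 1367 × 1.0075 × 0.9134 = 1257.98 W/m².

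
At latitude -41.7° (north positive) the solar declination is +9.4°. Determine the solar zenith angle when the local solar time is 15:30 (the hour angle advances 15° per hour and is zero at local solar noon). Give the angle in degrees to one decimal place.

70.1°

Hour angle H = 15° × (15.5 − 12) = 52.50°.
cos θ_z = sin φ sin δ + cos φ cos δ cos H = (-0.6652)(0.1633) + (0.7466)(0.9866)(0.6088) = 0.3398.
θ_z = arccos(0.3398) = 70.14°.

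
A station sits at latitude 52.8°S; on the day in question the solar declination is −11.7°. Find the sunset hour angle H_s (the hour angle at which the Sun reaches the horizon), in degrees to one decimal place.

105.8°

The sunset hour angle satisfies cos H_s = −tan φ tan δ = -0.2728, giving H_s = 105.83°.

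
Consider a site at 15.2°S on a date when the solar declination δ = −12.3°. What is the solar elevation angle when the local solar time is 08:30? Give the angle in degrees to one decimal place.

Hour angle H = 15° × (8.5 − 12) = -52.50°.
cos θ_z = sin φ sin δ + cos φ cos δ cos H = (-0.2622)(-0.2130) + (0.9650)(0.9770)(0.6088) = 0.6298.
θ_z = arccos(0.6298) = 50.96°, so the elevation is 90° − 50.96° = 39.04°.

39.0°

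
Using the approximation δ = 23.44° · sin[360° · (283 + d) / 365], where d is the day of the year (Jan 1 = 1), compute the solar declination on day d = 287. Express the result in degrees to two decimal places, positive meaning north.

360 × (283 + 287) / 365 = 562.192°; sin(562.192°) = -0.3777.
δ = 23.44 × -0.3777 = -8.853° ≈ -8.85°.

-8.85°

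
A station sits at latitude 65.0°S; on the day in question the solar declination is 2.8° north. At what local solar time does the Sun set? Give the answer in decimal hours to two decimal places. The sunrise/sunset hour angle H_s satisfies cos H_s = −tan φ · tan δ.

17.60 h

−tan φ tan δ = −(-2.1445)(0.0489) = 0.1049; H_s = arccos(0.1049) = 83.98°.
Sunset is at 12 + H_s/15 = 12 + 5.599 = 17.599 h local solar time.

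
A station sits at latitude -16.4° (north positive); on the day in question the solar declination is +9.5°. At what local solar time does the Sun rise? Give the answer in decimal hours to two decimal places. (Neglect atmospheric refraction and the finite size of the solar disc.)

6.19 h

−tan φ tan δ = −(-0.2943)(0.1673) = 0.0492; H_s = arccos(0.0492) = 87.18°.
Sunrise is at 12 − H_s/15 = 12 − 5.812 = 6.188 h local solar time.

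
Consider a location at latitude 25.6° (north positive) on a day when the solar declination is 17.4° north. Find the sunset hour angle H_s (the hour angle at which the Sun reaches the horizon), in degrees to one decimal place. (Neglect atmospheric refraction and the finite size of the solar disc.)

−tan φ tan δ = −(0.4791)(0.3134) = -0.1501; H_s = arccos(-0.1501) = 98.63°.

98.6°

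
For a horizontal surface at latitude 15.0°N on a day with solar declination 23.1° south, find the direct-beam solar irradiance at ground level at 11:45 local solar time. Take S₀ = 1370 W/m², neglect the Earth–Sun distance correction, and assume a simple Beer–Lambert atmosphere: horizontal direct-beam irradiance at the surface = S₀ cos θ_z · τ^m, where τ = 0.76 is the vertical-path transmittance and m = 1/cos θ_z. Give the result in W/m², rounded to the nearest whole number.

Hour angle H = 15° × (11.75 − 12) = -3.75°.
cos θ_z = sin φ sin δ + cos φ cos δ cos H = (0.2588)(-0.3923) + (0.9659)(0.9198)(0.9979) = 0.7850.
Air mass m = 1/cos θ_z = 1/0.7850 = 1.274; τ^m = 0.76^1.274 = 0.7049.
Surface direct beam = 1370 × 0.7850 × 0.7049 = 758.08 W/m².

758 W/m²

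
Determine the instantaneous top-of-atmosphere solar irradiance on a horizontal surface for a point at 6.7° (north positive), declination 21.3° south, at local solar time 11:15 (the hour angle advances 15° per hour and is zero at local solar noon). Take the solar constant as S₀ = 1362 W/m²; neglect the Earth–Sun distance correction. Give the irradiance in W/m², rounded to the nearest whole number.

1178 W/m²

Hour angle H = 15° × (11.25 − 12) = -11.25°.
cos θ_z = sin φ sin δ + cos φ cos δ cos H = (0.1167)(-0.3633) + (0.9932)(0.9317)(0.9808) = 0.8652.
Top-of-atmosphere irradiance = S₀ cos θ_z = 1362 × 0.8652 = 1178.40 W/m².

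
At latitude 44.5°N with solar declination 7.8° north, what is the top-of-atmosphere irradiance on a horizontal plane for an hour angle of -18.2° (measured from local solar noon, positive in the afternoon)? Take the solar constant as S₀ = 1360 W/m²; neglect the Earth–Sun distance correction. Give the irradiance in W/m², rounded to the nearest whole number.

1042 W/m²

With φ = 44.5°, δ = 7.8°, H = -18.20°: sin φ sin δ = 0.0951, cos φ cos δ cos H = 0.6713, so cos θ_z = 0.7664.
Top-of-atmosphere irradiance = S₀ cos θ_z = 1360 × 0.7664 = 1042.30 W/m².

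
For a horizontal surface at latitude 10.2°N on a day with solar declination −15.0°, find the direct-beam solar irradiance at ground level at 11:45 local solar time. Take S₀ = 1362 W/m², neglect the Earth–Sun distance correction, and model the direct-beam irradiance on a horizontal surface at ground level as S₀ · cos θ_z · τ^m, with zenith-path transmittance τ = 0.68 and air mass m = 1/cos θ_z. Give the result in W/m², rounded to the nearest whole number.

Hour angle H = 15° × (11.75 − 12) = -3.75°.
cos θ_z = sin(10.2°) sin(-15.0°) + cos(10.2°) cos(-15.0°) cos(-3.75°) = -0.0458 + 0.9486 = 0.9028.
Air mass m = 1/cos θ_z = 1/0.9028 = 1.108; τ^m = 0.68^1.108 = 0.6523.
Surface direct beam = 1362 × 0.9028 × 0.6523 = 802.08 W/m².

802 W/m²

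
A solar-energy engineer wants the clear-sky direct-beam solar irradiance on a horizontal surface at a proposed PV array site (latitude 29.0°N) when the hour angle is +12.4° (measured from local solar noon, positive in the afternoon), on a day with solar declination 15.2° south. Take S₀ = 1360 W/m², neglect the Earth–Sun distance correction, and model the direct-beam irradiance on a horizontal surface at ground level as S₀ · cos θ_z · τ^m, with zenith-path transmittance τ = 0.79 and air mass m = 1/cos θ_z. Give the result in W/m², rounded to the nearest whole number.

cos θ_z = sin(29.0°) sin(-15.2°) + cos(29.0°) cos(-15.2°) cos(12.40°) = -0.1271 + 0.8243 = 0.6972.
Air mass m = 1/cos θ_z = 1/0.6972 = 1.434; τ^m = 0.79^1.434 = 0.7132.
Surface direct beam = 1360 × 0.6972 × 0.7132 = 676.25 W/m².

676 W/m²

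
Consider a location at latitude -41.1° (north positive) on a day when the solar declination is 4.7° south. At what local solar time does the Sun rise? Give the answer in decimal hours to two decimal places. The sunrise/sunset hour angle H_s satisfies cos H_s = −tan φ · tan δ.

5.73 h

−tan φ tan δ = −(-0.8724)(-0.0822) = -0.0717; H_s = arccos(-0.0717) = 94.11°.
Sunrise is at 12 − H_s/15 = 12 − 6.274 = 5.726 h local solar time.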